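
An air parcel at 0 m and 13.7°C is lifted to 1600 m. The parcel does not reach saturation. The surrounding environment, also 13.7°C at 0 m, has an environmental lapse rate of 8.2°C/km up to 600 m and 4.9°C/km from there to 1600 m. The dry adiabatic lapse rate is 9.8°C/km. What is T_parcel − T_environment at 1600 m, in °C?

Parcel:
  0 → 1600 m (dry, 9.8°C/km): ΔT = -9.8 × 1.6 = -15.68°C → T = -1.98°C
Environment:
  0 → 600 m (environment, lower layer, 8.2°C/km): ΔT = -8.2 × 0.6 = -4.92°C → T = 8.78°C
  600 → 1600 m (environment, upper layer, 4.9°C/km): ΔT = -4.9 × 1 = -4.9°C → T = 3.88°C
T_parcel − T_env = -1.98 − 3.88 = -5.86°C

-5.86°C (parcel cooler than environment)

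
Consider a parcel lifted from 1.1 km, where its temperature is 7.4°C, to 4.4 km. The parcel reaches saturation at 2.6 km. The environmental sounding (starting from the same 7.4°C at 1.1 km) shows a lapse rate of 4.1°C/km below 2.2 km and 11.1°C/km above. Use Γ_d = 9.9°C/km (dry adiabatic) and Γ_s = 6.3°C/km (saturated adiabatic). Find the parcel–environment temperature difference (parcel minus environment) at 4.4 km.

+2.74°C (parcel warmer than environment)

Parcel:
  From 1100 m to 2600 m (dry): cools by 9.9 × 1.5 = 14.85°C, giving -7.45°C.
  From 2600 m to 4400 m (saturated): cools by 6.3 × 1.8 = 11.34°C, giving -18.79°C.
Environment:
  From 1100 m to 2200 m (environment, lower layer): cools by 4.1 × 1.1 = 4.51°C, giving 2.89°C.
  From 2200 m to 4400 m (environment, upper layer): cools by 11.1 × 2.2 = 24.42°C, giving -21.53°C.
T_parcel − T_env = -18.79 − (-21.53) = +2.74°C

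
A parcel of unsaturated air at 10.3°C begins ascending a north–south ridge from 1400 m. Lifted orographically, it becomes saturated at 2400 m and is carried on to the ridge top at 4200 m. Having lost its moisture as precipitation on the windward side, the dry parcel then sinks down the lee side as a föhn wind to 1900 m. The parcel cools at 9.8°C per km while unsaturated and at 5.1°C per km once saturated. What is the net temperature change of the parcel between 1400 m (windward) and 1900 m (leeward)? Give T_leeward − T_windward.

+3.56°C

Dry to 2400 m: -9.8 × 1 km = -9.8°C, so T = 0.5°C.
Saturated to 4200 m: -5.1 × 1.8 km = -9.18°C, so T = -8.68°C.
Dry descent to 1900 m: +9.8 × 2.3 km = +22.54°C, so T = 13.86°C.
Net change vs windward start: 13.86 − 10.3 = +3.56°C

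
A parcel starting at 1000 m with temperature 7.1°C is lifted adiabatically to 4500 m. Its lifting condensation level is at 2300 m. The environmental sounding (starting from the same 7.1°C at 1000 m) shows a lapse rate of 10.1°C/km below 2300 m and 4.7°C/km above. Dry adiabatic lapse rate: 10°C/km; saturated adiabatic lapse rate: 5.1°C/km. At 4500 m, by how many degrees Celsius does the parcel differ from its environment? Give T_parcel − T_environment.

-0.75°C (parcel cooler than environment)

Parcel:
  From 1000 m to 2300 m (dry): cools by 10 × 1.3 = 13°C, giving -5.9°C.
  From 2300 m to 4500 m (saturated): cools by 5.1 × 2.2 = 11.22°C, giving -17.12°C.
Environment:
  From 1000 m to 2300 m (environment, lower layer): cools by 10.1 × 1.3 = 13.13°C, giving -6.03°C.
  From 2300 m to 4500 m (environment, upper layer): cools by 4.7 × 2.2 = 10.34°C, giving -16.37°C.
T_parcel − T_env = -17.12 − (-16.37) = -0.75°C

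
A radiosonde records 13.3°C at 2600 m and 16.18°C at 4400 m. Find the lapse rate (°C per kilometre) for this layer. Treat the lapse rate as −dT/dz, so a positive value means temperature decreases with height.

Γ = −ΔT/Δz = (13.3 − 16.18) / (4400 − 2600) m
  = -2.88°C / 1.8 km = -1.6°C/km

-1.6°C/km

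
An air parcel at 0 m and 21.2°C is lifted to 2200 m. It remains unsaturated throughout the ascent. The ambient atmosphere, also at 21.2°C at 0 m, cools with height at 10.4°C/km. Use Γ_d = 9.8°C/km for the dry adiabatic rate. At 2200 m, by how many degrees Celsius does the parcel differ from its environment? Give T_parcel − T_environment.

Parcel:
  Dry to 2200 m: -9.8 × 2.2 km = -21.56°C, so T = -0.36°C.
Environment:
  Environment to 2200 m: -10.4 × 2.2 km = -22.88°C, so T = -1.68°C.
T_parcel − T_env = -0.36 − (-1.68) = +1.32°C

+1.32°C (parcel warmer than environment)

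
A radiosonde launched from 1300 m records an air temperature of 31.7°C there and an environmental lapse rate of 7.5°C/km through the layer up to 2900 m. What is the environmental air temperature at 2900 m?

1300 → 2900 m (environmental, 7.5°C/km): ΔT = -7.5 × 1.6 = -12°C → T = 19.7°C

19.7°C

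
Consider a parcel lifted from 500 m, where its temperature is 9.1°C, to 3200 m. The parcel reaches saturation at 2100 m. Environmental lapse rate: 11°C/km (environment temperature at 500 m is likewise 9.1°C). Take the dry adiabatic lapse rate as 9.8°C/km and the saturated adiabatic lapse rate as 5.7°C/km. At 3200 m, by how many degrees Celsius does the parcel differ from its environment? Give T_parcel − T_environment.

+7.75°C (parcel warmer than environment)

Parcel:
  500 → 2100 m (dry, 9.8°C/km): ΔT = -9.8 × 1.6 = -15.68°C → T = -6.58°C
  2100 → 3200 m (saturated, 5.7°C/km): ΔT = -5.7 × 1.1 = -6.27°C → T = -12.85°C
Environment:
  500 → 3200 m (environment, 11°C/km): ΔT = -11 × 2.7 = -29.7°C → T = -20.6°C
T_parcel − T_env = -12.85 − (-20.6) = +7.75°C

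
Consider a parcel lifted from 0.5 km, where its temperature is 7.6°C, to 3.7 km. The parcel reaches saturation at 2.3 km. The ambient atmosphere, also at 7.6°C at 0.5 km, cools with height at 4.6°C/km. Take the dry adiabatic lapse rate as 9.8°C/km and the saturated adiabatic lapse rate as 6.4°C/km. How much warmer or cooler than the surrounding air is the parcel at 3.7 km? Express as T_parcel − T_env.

Parcel:
  500 → 2300 m (dry, 9.8°C/km): ΔT = -9.8 × 1.8 = -17.64°C → T = -10.04°C
  2300 → 3700 m (saturated, 6.4°C/km): ΔT = -6.4 × 1.4 = -8.96°C → T = -19°C
Environment:
  500 → 3700 m (environment, 4.6°C/km): ΔT = -4.6 × 3.2 = -14.72°C → T = -7.12°C
T_parcel − T_env = -19 − (-7.12) = -11.88°C

-11.88°C (parcel cooler than environment)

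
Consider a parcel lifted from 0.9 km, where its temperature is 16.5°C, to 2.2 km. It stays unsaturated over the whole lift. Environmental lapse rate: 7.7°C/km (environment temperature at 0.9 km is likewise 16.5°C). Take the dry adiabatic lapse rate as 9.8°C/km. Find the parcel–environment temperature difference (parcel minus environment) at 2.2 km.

Parcel:
  900–2200 m, dry: Δz = 1.3 km ⇒ ΔT = -12.74°C; T = 3.76°C
Environment:
  900–2200 m, environment: Δz = 1.3 km ⇒ ΔT = -10.01°C; T = 6.49°C
T_parcel − T_env = 3.76 − 6.49 = -2.73°C

-2.73°C (parcel cooler than environment)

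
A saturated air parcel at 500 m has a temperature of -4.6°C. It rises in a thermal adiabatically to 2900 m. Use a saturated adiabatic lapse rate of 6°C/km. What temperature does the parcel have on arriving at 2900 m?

-19°C

Saturated adiabatic to 2900 m: -6 × 2.4 km = -14.4°C, so T = -19°C.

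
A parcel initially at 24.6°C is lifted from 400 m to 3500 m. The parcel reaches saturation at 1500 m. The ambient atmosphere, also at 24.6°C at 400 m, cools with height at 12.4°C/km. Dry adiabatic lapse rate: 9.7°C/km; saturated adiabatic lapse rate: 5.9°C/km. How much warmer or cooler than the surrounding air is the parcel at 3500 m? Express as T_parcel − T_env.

+15.97°C (parcel warmer than environment)

Parcel:
  400–1500 m, dry: Δz = 1.1 km ⇒ ΔT = -10.67°C; T = 13.93°C
  1500–3500 m, saturated: Δz = 2 km ⇒ ΔT = -11.8°C; T = 2.13°C
Environment:
  400–3500 m, environment: Δz = 3.1 km ⇒ ΔT = -38.44°C; T = -13.84°C
T_parcel − T_env = 2.13 − (-13.84) = +15.97°C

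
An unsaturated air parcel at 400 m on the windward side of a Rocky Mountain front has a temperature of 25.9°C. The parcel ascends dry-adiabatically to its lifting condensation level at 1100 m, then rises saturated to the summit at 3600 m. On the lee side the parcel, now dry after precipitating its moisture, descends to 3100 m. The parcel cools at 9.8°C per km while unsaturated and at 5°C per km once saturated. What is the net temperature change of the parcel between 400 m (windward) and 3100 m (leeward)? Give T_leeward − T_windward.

-14.46°C

From 400 m to 1100 m (dry): cools by 9.8 × 0.7 = 6.86°C, giving 19.04°C.
From 1100 m to 3600 m (saturated): cools by 5 × 2.5 = 12.5°C, giving 6.54°C.
From 3600 m to 3100 m (dry descent): warms by 9.8 × 0.5 = 4.9°C, giving 11.44°C.
Net change vs windward start: 11.44 − 25.9 = -14.46°C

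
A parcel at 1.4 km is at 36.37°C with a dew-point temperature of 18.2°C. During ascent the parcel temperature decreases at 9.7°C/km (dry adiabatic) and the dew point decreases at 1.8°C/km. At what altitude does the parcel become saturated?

T and T_d converge at 9.7 − 1.8 = 7.9°C per km
Height above start = (36.37 − 18.2) / 7.9 = 2.3 km
LCL altitude = 1400 m + 2300 m = 3700 m

3.7 km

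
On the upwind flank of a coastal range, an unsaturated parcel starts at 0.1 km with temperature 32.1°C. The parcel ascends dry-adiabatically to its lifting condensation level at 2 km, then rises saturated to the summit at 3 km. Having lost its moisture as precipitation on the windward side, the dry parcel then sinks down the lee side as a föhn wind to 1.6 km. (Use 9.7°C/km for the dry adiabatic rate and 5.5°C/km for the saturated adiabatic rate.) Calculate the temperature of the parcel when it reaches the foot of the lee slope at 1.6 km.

21.75°C

Dry to 2000 m: -9.7 × 1.9 km = -18.43°C, so T = 13.67°C.
Saturated to 3000 m: -5.5 × 1 km = -5.5°C, so T = 8.17°C.
Dry descent to 1600 m: +9.7 × 1.4 km = +13.58°C, so T = 21.75°C.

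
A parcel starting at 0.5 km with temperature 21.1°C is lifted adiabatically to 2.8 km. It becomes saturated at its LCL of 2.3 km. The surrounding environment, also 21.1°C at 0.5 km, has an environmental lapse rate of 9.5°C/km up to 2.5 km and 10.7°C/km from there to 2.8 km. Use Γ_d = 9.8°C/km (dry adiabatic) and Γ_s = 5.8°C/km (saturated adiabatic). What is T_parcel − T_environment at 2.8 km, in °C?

Parcel:
  Dry to 2300 m: -9.8 × 1.8 km = -17.64°C, so T = 3.46°C.
  Saturated to 2800 m: -5.8 × 0.5 km = -2.9°C, so T = 0.56°C.
Environment:
  Environment, lower layer to 2500 m: -9.5 × 2 km = -19°C, so T = 2.1°C.
  Environment, upper layer to 2800 m: -10.7 × 0.3 km = -3.21°C, so T = -1.11°C.
T_parcel − T_env = 0.56 − (-1.11) = +1.67°C

+1.67°C (parcel warmer than environment)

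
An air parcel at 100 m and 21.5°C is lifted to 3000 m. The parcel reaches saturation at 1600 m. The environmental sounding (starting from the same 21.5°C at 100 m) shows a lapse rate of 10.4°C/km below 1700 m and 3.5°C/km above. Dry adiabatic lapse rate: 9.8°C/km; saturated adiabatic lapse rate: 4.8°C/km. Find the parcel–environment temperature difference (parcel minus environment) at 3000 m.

Parcel:
  Dry to 1600 m: -9.8 × 1.5 km = -14.7°C, so T = 6.8°C.
  Saturated to 3000 m: -4.8 × 1.4 km = -6.72°C, so T = 0.08°C.
Environment:
  Environment, lower layer to 1700 m: -10.4 × 1.6 km = -16.64°C, so T = 4.86°C.
  Environment, upper layer to 3000 m: -3.5 × 1.3 km = -4.55°C, so T = 0.31°C.
T_parcel − T_env = 0.08 − 0.31 = -0.23°C

-0.23°C (parcel cooler than environment)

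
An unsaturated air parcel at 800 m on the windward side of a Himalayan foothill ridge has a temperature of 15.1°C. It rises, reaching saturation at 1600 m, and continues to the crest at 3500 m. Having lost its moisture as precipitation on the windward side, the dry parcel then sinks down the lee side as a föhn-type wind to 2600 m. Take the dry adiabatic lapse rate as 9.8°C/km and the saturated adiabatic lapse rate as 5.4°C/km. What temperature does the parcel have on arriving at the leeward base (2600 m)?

800 → 1600 m (dry, 9.8°C/km): ΔT = -9.8 × 0.8 = -7.84°C → T = 7.26°C
1600 → 3500 m (saturated, 5.4°C/km): ΔT = -5.4 × 1.9 = -10.26°C → T = -3°C
3500 → 2600 m (dry descent, 9.8°C/km): ΔT = +9.8 × 0.9 = +8.82°C → T = 5.82°C

5.82°C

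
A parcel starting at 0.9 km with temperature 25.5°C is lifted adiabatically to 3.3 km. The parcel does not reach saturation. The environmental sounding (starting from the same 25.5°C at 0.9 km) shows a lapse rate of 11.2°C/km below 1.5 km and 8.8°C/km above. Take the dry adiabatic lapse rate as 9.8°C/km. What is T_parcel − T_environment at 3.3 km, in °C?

Parcel:
  900–3300 m, dry: Δz = 2.4 km ⇒ ΔT = -23.52°C; T = 1.98°C
Environment:
  900–1500 m, environment, lower layer: Δz = 0.6 km ⇒ ΔT = -6.72°C; T = 18.78°C
  1500–3300 m, environment, upper layer: Δz = 1.8 km ⇒ ΔT = -15.84°C; T = 2.94°C
T_parcel − T_env = 1.98 − 2.94 = -0.96°C

-0.96°C (parcel cooler than environment)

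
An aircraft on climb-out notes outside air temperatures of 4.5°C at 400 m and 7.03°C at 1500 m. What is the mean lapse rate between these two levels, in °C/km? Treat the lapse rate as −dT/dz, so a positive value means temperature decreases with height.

Γ = −ΔT/Δz = (4.5 − 7.03) / (1500 − 400) m
  = -2.53°C / 1.1 km = -2.3°C/km

-2.3°C/km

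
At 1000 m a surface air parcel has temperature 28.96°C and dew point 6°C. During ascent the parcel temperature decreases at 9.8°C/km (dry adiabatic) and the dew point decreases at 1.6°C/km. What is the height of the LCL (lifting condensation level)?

3800 m

T and T_d converge at 9.8 − 1.6 = 8.2°C per km
Height above start = (28.96 − 6) / 8.2 = 2.8 km
LCL altitude = 1000 m + 2800 m = 3800 m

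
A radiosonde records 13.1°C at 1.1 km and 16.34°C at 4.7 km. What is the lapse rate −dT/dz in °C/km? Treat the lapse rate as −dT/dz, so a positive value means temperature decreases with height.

-0.9°C/km

Γ = −ΔT/Δz = (13.1 − 16.34) / (4700 − 1100) m
  = -3.24°C / 3.6 km = -0.9°C/km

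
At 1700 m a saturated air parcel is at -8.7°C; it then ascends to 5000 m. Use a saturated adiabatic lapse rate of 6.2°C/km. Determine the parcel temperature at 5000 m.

-29.16°C

From 1700 m to 5000 m (saturated adiabatic): cools by 6.2 × 3.3 = 20.46°C, giving -29.16°C.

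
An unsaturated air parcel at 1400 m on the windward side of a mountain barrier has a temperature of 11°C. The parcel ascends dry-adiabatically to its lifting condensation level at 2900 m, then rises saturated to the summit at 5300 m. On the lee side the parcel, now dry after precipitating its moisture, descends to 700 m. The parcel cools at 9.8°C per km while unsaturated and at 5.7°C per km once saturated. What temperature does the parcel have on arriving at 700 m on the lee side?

1400–2900 m, dry: Δz = 1.5 km ⇒ ΔT = -14.7°C; T = -3.7°C
2900–5300 m, saturated: Δz = 2.4 km ⇒ ΔT = -13.68°C; T = -17.38°C
5300–700 m, dry descent: Δz = 4.6 km ⇒ ΔT = +45.08°C; T = 27.7°C

27.7°C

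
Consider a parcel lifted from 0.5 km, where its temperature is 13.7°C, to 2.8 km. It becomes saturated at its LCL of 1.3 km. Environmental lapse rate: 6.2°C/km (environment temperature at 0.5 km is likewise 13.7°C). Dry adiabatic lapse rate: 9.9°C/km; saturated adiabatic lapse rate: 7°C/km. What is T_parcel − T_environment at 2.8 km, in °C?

Parcel:
  500 → 1300 m (dry, 9.9°C/km): ΔT = -9.9 × 0.8 = -7.92°C → T = 5.78°C
  1300 → 2800 m (saturated, 7°C/km): ΔT = -7 × 1.5 = -10.5°C → T = -4.72°C
Environment:
  500 → 2800 m (environment, 6.2°C/km): ΔT = -6.2 × 2.3 = -14.26°C → T = -0.56°C
T_parcel − T_env = -4.72 − (-0.56) = -4.16°C

-4.16°C (parcel cooler than environment)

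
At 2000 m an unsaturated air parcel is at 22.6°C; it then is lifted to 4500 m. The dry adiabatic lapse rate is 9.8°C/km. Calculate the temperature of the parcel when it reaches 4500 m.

-1.9°C

2000–4500 m, dry adiabatic: Δz = 2.5 km ⇒ ΔT = -24.5°C; T = -1.9°C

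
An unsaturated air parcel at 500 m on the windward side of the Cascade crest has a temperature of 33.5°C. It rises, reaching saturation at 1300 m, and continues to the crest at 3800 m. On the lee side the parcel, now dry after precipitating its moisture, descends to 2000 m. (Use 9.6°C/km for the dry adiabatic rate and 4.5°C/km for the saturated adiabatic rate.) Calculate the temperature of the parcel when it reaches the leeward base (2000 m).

500 → 1300 m (dry, 9.6°C/km): ΔT = -9.6 × 0.8 = -7.68°C → T = 25.82°C
1300 → 3800 m (saturated, 4.5°C/km): ΔT = -4.5 × 2.5 = -11.25°C → T = 14.57°C
3800 → 2000 m (dry descent, 9.6°C/km): ΔT = +9.6 × 1.8 = +17.28°C → T = 31.85°C

31.85°C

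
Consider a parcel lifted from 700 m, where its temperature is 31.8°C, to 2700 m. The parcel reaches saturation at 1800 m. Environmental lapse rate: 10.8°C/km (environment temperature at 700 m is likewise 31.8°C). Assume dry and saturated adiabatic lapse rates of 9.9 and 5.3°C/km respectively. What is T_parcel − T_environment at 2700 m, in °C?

+5.94°C (parcel warmer than environment)

Parcel:
  Dry to 1800 m: -9.9 × 1.1 km = -10.89°C, so T = 20.91°C.
  Saturated to 2700 m: -5.3 × 0.9 km = -4.77°C, so T = 16.14°C.
Environment:
  Environment to 2700 m: -10.8 × 2 km = -21.6°C, so T = 10.2°C.
T_parcel − T_env = 16.14 − 10.2 = +5.94°C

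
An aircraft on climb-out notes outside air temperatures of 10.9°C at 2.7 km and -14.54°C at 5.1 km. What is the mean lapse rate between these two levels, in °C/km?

10.6°C/km

Γ = −ΔT/Δz = (10.9 − (-14.54)) / (5100 − 2700) m
  = 25.44°C / 2.4 km = 10.6°C/km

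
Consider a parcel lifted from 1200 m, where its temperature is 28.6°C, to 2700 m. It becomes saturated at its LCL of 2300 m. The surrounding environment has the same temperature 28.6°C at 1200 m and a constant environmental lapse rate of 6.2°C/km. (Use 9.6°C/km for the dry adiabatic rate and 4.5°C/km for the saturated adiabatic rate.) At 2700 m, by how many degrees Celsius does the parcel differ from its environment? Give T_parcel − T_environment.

-3.06°C (parcel cooler than environment)

Parcel:
  From 1200 m to 2300 m (dry): cools by 9.6 × 1.1 = 10.56°C, giving 18.04°C.
  From 2300 m to 2700 m (saturated): cools by 4.5 × 0.4 = 1.8°C, giving 16.24°C.
Environment:
  From 1200 m to 2700 m (environment): cools by 6.2 × 1.5 = 9.3°C, giving 19.3°C.
T_parcel − T_env = 16.24 − 19.3 = -3.06°C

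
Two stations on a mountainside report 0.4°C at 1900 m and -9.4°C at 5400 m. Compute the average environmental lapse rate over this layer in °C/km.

2.8°C/km

Γ = −ΔT/Δz = (0.4 − (-9.4)) / (5400 − 1900) m
  = 9.8°C / 3.5 km = 2.8°C/km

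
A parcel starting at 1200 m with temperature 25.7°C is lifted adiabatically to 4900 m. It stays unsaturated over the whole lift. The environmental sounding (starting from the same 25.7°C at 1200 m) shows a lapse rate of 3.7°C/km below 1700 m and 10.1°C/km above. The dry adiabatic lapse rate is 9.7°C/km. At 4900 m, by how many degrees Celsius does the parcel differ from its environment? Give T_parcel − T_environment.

Parcel:
  Dry to 4900 m: -9.7 × 3.7 km = -35.89°C, so T = -10.19°C.
Environment:
  Environment, lower layer to 1700 m: -3.7 × 0.5 km = -1.85°C, so T = 23.85°C.
  Environment, upper layer to 4900 m: -10.1 × 3.2 km = -32.32°C, so T = -8.47°C.
T_parcel − T_env = -10.19 − (-8.47) = -1.72°C

-1.72°C (parcel cooler than environment)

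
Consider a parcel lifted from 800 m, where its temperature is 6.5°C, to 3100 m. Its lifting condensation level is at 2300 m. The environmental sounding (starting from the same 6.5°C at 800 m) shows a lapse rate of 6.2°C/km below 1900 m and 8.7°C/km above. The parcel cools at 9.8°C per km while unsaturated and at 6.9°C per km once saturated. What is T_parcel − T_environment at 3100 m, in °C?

Parcel:
  Dry to 2300 m: -9.8 × 1.5 km = -14.7°C, so T = -8.2°C.
  Saturated to 3100 m: -6.9 × 0.8 km = -5.52°C, so T = -13.72°C.
Environment:
  Environment, lower layer to 1900 m: -6.2 × 1.1 km = -6.82°C, so T = -0.32°C.
  Environment, upper layer to 3100 m: -8.7 × 1.2 km = -10.44°C, so T = -10.76°C.
T_parcel − T_env = -13.72 − (-10.76) = -2.96°C

-2.96°C (parcel cooler than environment)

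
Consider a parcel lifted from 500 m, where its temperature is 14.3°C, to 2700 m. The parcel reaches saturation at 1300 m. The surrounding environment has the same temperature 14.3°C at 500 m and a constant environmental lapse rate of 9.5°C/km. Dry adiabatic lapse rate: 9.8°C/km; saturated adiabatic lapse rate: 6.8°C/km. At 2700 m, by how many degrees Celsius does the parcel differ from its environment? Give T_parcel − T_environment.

+3.54°C (parcel warmer than environment)

Parcel:
  500–1300 m, dry: Δz = 0.8 km ⇒ ΔT = -7.84°C; T = 6.46°C
  1300–2700 m, saturated: Δz = 1.4 km ⇒ ΔT = -9.52°C; T = -3.06°C
Environment:
  500–2700 m, environment: Δz = 2.2 km ⇒ ΔT = -20.9°C; T = -6.6°C
T_parcel − T_env = -3.06 − (-6.6) = +3.54°C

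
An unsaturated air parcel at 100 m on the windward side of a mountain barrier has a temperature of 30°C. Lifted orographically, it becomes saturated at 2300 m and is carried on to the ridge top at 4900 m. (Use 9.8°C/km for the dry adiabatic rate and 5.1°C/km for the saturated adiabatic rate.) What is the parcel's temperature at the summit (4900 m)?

100–2300 m, dry: Δz = 2.2 km ⇒ ΔT = -21.56°C; T = 8.44°C
2300–4900 m, saturated: Δz = 2.6 km ⇒ ΔT = -13.26°C; T = -4.82°C

-4.82°C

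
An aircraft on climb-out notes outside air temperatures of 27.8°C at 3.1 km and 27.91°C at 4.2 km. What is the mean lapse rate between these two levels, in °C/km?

-0.1°C/km

Γ = −ΔT/Δz = (27.8 − 27.91) / (4200 − 3100) m
  = -0.11°C / 1.1 km = -0.1°C/km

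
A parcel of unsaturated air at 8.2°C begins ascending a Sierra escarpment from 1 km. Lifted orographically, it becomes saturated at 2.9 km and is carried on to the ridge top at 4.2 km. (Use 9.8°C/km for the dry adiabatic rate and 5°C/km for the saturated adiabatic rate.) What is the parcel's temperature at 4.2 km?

From 1000 m to 2900 m (dry): cools by 9.8 × 1.9 = 18.62°C, giving -10.42°C.
From 2900 m to 4200 m (saturated): cools by 5 × 1.3 = 6.5°C, giving -16.92°C.

-16.92°C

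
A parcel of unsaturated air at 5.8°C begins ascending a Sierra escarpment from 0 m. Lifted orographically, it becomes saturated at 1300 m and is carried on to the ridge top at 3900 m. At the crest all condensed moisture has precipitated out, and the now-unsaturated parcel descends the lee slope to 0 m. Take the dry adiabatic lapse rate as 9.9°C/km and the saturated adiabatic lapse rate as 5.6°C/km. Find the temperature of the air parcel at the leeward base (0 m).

16.98°C

0 → 1300 m (dry, 9.9°C/km): ΔT = -9.9 × 1.3 = -12.87°C → T = -7.07°C
1300 → 3900 m (saturated, 5.6°C/km): ΔT = -5.6 × 2.6 = -14.56°C → T = -21.63°C
3900 → 0 m (dry descent, 9.9°C/km): ΔT = +9.9 × 3.9 = +38.61°C → T = 16.98°C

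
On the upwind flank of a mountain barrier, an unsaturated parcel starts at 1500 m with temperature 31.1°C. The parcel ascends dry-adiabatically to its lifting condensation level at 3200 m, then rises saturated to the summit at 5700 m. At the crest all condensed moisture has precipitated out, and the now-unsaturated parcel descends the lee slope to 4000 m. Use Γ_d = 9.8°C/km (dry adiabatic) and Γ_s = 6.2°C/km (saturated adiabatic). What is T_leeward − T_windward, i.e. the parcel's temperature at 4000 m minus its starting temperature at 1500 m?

-15.5°C

Dry to 3200 m: -9.8 × 1.7 km = -16.66°C, so T = 14.44°C.
Saturated to 5700 m: -6.2 × 2.5 km = -15.5°C, so T = -1.06°C.
Dry descent to 4000 m: +9.8 × 1.7 km = +16.66°C, so T = 15.6°C.
Net change vs windward start: 15.6 − 31.1 = -15.5°C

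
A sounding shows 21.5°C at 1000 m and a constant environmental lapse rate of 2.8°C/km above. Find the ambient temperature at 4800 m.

10.86°C

1000 → 4800 m (environmental, 2.8°C/km): ΔT = -2.8 × 3.8 = -10.64°C → T = 10.86°C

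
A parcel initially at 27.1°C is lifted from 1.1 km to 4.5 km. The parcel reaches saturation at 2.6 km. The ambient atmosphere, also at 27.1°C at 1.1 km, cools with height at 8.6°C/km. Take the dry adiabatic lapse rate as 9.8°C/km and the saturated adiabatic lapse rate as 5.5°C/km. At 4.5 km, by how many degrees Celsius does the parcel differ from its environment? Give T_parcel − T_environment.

Parcel:
  Dry to 2600 m: -9.8 × 1.5 km = -14.7°C, so T = 12.4°C.
  Saturated to 4500 m: -5.5 × 1.9 km = -10.45°C, so T = 1.95°C.
Environment:
  Environment to 4500 m: -8.6 × 3.4 km = -29.24°C, so T = -2.14°C.
T_parcel − T_env = 1.95 − (-2.14) = +4.09°C

+4.09°C (parcel warmer than environment)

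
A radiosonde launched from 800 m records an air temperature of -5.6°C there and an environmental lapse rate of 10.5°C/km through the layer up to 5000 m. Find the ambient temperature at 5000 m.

-49.7°C

From 800 m to 5000 m (environmental): cools by 10.5 × 4.2 = 44.1°C, giving -49.7°C.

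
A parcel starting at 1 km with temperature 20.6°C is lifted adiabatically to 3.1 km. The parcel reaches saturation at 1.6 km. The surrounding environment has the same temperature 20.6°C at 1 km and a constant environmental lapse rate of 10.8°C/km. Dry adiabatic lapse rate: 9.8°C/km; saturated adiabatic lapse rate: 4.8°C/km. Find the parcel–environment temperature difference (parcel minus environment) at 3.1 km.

Parcel:
  1000 → 1600 m (dry, 9.8°C/km): ΔT = -9.8 × 0.6 = -5.88°C → T = 14.72°C
  1600 → 3100 m (saturated, 4.8°C/km): ΔT = -4.8 × 1.5 = -7.2°C → T = 7.52°C
Environment:
  1000 → 3100 m (environment, 10.8°C/km): ΔT = -10.8 × 2.1 = -22.68°C → T = -2.08°C
T_parcel − T_env = 7.52 − (-2.08) = +9.6°C

+9.6°C (parcel warmer than environment)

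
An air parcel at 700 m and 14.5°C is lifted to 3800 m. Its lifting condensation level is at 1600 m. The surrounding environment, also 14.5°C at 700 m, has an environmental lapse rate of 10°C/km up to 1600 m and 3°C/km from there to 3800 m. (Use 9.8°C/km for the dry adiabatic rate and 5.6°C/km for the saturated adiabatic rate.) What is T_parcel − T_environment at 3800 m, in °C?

-5.54°C (parcel cooler than environment)

Parcel:
  700–1600 m, dry: Δz = 0.9 km ⇒ ΔT = -8.82°C; T = 5.68°C
  1600–3800 m, saturated: Δz = 2.2 km ⇒ ΔT = -12.32°C; T = -6.64°C
Environment:
  700–1600 m, environment, lower layer: Δz = 0.9 km ⇒ ΔT = -9°C; T = 5.5°C
  1600–3800 m, environment, upper layer: Δz = 2.2 km ⇒ ΔT = -6.6°C; T = -1.1°C
T_parcel − T_env = -6.64 − (-1.1) = -5.54°C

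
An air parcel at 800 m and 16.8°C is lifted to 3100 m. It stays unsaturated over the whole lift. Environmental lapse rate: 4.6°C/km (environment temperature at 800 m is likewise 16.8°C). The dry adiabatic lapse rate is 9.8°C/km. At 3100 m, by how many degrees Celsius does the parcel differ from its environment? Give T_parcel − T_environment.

-11.96°C (parcel cooler than environment)

Parcel:
  Dry to 3100 m: -9.8 × 2.3 km = -22.54°C, so T = -5.74°C.
Environment:
  Environment to 3100 m: -4.6 × 2.3 km = -10.58°C, so T = 6.22°C.
T_parcel − T_env = -5.74 − 6.22 = -11.96°C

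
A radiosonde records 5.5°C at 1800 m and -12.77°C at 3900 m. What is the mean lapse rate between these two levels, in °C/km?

Γ = −ΔT/Δz = (5.5 − (-12.77)) / (3900 − 1800) m
  = 18.27°C / 2.1 km = 8.7°C/km

8.7°C/km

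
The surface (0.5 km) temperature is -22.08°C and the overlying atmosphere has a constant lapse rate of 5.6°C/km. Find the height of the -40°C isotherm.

Height above start = (-22.08 − (-40)) / 5.6 = 3.2 km
Altitude = 500 m + 3200 m = 3700 m

3.7 km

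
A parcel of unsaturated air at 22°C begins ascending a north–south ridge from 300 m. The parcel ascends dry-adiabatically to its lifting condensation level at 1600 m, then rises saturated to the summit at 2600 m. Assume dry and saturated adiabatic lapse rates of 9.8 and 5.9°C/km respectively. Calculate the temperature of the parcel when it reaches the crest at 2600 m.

3.36°C

From 300 m to 1600 m (dry): cools by 9.8 × 1.3 = 12.74°C, giving 9.26°C.
From 1600 m to 2600 m (saturated): cools by 5.9 × 1 = 5.9°C, giving 3.36°C.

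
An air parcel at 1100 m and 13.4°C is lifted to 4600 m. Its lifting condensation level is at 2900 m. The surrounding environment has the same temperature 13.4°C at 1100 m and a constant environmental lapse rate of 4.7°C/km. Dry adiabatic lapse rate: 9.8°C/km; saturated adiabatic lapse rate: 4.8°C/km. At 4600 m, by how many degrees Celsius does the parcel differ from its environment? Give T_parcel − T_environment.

-9.35°C (parcel cooler than environment)

Parcel:
  From 1100 m to 2900 m (dry): cools by 9.8 × 1.8 = 17.64°C, giving -4.24°C.
  From 2900 m to 4600 m (saturated): cools by 4.8 × 1.7 = 8.16°C, giving -12.4°C.
Environment:
  From 1100 m to 4600 m (environment): cools by 4.7 × 3.5 = 16.45°C, giving -3.05°C.
T_parcel − T_env = -12.4 − (-3.05) = -9.35°C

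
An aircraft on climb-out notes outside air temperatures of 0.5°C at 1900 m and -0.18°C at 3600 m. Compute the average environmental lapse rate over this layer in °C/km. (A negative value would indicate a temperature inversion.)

Γ = −ΔT/Δz = (0.5 − (-0.18)) / (3600 − 1900) m
  = 0.68°C / 1.7 km = 0.4°C/km

0.4°C/km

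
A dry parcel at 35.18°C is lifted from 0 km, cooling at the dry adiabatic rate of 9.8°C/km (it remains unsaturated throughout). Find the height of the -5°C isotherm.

Height above start = (35.18 − (-5)) / 9.8 = 4.1 km
Altitude = 0 m + 4100 m = 4100 m

4.1 km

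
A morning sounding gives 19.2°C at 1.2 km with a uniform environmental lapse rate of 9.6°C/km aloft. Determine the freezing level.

Height above start = (19.2 − 0) / 9.6 = 2 km
Altitude = 1200 m + 2000 m = 3200 m

3.2 km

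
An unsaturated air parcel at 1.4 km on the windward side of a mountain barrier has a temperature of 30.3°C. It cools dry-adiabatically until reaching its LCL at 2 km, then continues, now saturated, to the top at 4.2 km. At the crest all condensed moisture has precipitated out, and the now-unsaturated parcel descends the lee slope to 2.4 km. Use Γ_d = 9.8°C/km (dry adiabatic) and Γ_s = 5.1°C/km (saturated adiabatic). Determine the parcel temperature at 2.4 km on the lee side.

Dry to 2000 m: -9.8 × 0.6 km = -5.88°C, so T = 24.42°C.
Saturated to 4200 m: -5.1 × 2.2 km = -11.22°C, so T = 13.2°C.
Dry descent to 2400 m: +9.8 × 1.8 km = +17.64°C, so T = 30.84°C.

30.84°C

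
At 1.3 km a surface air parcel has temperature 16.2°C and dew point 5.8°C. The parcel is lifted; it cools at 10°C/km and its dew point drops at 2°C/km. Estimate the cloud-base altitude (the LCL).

2.6 km

T and T_d converge at 10 − 2 = 8°C per km
Height above start = (16.2 − 5.8) / 8 = 1.3 km
LCL altitude = 1300 m + 1300 m = 2600 m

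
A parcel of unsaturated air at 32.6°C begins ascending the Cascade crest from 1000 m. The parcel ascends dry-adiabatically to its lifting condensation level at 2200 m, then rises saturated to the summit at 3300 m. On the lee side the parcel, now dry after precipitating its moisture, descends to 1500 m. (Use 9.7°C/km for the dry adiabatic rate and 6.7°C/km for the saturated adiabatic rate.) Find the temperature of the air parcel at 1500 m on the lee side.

Dry to 2200 m: -9.7 × 1.2 km = -11.64°C, so T = 20.96°C.
Saturated to 3300 m: -6.7 × 1.1 km = -7.37°C, so T = 13.59°C.
Dry descent to 1500 m: +9.7 × 1.8 km = +17.46°C, so T = 31.05°C.

31.05°C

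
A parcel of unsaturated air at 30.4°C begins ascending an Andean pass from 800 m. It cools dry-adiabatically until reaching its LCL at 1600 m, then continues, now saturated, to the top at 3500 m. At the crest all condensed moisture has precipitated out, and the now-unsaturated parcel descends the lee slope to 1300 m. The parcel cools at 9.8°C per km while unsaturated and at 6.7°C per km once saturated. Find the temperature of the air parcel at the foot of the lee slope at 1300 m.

Dry to 1600 m: -9.8 × 0.8 km = -7.84°C, so T = 22.56°C.
Saturated to 3500 m: -6.7 × 1.9 km = -12.73°C, so T = 9.83°C.
Dry descent to 1300 m: +9.8 × 2.2 km = +21.56°C, so T = 31.39°C.

31.39°C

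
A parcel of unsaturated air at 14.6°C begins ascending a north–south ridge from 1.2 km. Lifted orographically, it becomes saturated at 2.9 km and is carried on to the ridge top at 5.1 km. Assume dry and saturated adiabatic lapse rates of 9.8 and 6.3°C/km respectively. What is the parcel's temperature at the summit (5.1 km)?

From 1200 m to 2900 m (dry): cools by 9.8 × 1.7 = 16.66°C, giving -2.06°C.
From 2900 m to 5100 m (saturated): cools by 6.3 × 2.2 = 13.86°C, giving -15.92°C.

-15.92°C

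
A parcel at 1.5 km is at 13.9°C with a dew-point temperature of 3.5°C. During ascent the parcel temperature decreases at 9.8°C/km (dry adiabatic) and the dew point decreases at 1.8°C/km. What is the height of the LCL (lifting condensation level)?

2.8 km

T and T_d converge at 9.8 − 1.8 = 8°C per km
Height above start = (13.9 − 3.5) / 8 = 1.3 km
LCL altitude = 1500 m + 1300 m = 2800 m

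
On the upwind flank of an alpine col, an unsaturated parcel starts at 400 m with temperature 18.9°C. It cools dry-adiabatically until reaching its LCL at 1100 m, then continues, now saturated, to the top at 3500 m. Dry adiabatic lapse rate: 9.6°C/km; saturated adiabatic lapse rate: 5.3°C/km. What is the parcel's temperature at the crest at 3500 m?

-0.54°C

400 → 1100 m (dry, 9.6°C/km): ΔT = -9.6 × 0.7 = -6.72°C → T = 12.18°C
1100 → 3500 m (saturated, 5.3°C/km): ΔT = -5.3 × 2.4 = -12.72°C → T = -0.54°C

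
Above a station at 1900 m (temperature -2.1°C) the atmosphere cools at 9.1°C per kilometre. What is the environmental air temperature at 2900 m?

1900–2900 m, environmental: Δz = 1 km ⇒ ΔT = -9.1°C; T = -11.2°C

-11.2°C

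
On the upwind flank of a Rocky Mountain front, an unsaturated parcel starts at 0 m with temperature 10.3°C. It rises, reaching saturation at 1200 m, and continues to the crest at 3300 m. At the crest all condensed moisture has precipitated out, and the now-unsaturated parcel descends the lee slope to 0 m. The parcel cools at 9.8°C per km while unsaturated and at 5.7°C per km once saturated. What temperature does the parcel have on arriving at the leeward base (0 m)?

18.91°C

From 0 m to 1200 m (dry): cools by 9.8 × 1.2 = 11.76°C, giving -1.46°C.
From 1200 m to 3300 m (saturated): cools by 5.7 × 2.1 = 11.97°C, giving -13.43°C.
From 3300 m to 0 m (dry descent): warms by 9.8 × 3.3 = 32.34°C, giving 18.91°C.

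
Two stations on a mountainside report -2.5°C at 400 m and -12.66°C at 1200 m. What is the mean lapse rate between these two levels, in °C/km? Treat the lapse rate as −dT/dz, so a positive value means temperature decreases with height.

Γ = −ΔT/Δz = (-2.5 − (-12.66)) / (1200 − 400) m
  = 10.16°C / 0.8 km = 12.7°C/km

12.7°C/km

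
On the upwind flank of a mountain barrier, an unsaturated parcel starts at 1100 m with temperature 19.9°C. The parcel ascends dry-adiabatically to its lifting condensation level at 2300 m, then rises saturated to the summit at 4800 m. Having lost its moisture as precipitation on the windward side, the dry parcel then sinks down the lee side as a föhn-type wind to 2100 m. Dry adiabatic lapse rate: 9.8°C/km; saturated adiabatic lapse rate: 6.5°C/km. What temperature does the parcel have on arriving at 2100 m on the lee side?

Dry to 2300 m: -9.8 × 1.2 km = -11.76°C, so T = 8.14°C.
Saturated to 4800 m: -6.5 × 2.5 km = -16.25°C, so T = -8.11°C.
Dry descent to 2100 m: +9.8 × 2.7 km = +26.46°C, so T = 18.35°C.

18.35°C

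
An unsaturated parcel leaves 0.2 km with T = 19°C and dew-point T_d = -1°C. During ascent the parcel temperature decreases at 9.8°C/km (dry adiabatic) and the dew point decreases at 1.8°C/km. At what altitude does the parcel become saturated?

2.7 km

T and T_d converge at 9.8 − 1.8 = 8°C per km
Height above start = (19 − (-1)) / 8 = 2.5 km
LCL altitude = 200 m + 2500 m = 2700 m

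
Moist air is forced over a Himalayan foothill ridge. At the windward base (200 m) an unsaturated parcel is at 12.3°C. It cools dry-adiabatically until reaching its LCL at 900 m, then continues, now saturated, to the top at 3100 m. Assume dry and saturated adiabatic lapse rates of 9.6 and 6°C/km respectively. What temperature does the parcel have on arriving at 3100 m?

200 → 900 m (dry, 9.6°C/km): ΔT = -9.6 × 0.7 = -6.72°C → T = 5.58°C
900 → 3100 m (saturated, 6°C/km): ΔT = -6 × 2.2 = -13.2°C → T = -7.62°C

-7.62°C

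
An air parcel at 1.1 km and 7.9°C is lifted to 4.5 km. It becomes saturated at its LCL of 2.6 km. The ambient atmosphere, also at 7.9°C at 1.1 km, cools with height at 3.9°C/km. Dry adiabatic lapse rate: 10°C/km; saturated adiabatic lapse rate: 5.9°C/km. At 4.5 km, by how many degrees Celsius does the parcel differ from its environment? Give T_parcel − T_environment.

Parcel:
  Dry to 2600 m: -10 × 1.5 km = -15°C, so T = -7.1°C.
  Saturated to 4500 m: -5.9 × 1.9 km = -11.21°C, so T = -18.31°C.
Environment:
  Environment to 4500 m: -3.9 × 3.4 km = -13.26°C, so T = -5.36°C.
T_parcel − T_env = -18.31 − (-5.36) = -12.95°C

-12.95°C (parcel cooler than environment)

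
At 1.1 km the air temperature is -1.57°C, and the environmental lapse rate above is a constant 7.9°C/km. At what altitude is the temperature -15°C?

Height above start = (-1.57 − (-15)) / 7.9 = 1.7 km
Altitude = 1100 m + 1700 m = 2800 m

2.8 km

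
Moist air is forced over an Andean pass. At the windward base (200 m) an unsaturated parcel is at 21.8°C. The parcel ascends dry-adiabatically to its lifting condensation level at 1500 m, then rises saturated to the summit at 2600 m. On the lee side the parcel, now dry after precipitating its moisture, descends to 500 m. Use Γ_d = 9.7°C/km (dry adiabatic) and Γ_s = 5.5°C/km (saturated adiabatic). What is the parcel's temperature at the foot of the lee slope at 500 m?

23.51°C

From 200 m to 1500 m (dry): cools by 9.7 × 1.3 = 12.61°C, giving 9.19°C.
From 1500 m to 2600 m (saturated): cools by 5.5 × 1.1 = 6.05°C, giving 3.14°C.
From 2600 m to 500 m (dry descent): warms by 9.7 × 2.1 = 20.37°C, giving 23.51°C.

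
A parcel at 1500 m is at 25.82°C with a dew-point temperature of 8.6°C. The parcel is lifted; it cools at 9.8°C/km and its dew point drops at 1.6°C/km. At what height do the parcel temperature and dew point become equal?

T and T_d converge at 9.8 − 1.6 = 8.2°C per km
Height above start = (25.82 − 8.6) / 8.2 = 2.1 km
LCL altitude = 1500 m + 2100 m = 3600 m

3600 m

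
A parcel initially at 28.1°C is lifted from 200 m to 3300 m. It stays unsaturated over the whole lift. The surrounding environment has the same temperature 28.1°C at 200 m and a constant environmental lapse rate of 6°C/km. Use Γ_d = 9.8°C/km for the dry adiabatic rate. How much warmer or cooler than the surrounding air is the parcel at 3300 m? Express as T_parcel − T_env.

Parcel:
  200–3300 m, dry: Δz = 3.1 km ⇒ ΔT = -30.38°C; T = -2.28°C
Environment:
  200–3300 m, environment: Δz = 3.1 km ⇒ ΔT = -18.6°C; T = 9.5°C
T_parcel − T_env = -2.28 − 9.5 = -11.78°C

-11.78°C (parcel cooler than environment)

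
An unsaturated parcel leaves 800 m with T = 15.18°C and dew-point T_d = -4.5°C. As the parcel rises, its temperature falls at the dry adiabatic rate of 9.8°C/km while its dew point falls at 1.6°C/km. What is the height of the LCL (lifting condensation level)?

T and T_d converge at 9.8 − 1.6 = 8.2°C per km
Height above start = (15.18 − (-4.5)) / 8.2 = 2.4 km
LCL altitude = 800 m + 2400 m = 3200 m

3200 m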